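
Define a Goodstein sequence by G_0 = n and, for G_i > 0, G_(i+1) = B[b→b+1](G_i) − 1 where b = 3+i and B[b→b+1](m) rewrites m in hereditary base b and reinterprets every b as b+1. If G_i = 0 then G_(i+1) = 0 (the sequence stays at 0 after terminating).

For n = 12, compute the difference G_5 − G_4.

14

i=0: 12 = 3^2 + 3 (b=3); 3→4: 4^2 + 4 = 20; 20−1 = 19
i=1: 19 = 4^2 + 3 (b=4); 4→5: 5^2 + 3 = 28; 28−1 = 27
i=2: 27 = 5^2 + 2 (b=5); 5→6: 6^2 + 2 = 38; 38−1 = 37
i=3: 37 = 6^2 + 1 (b=6); 6→7: 7^2 + 1 = 50; 50−1 = 49
i=4: 49 = 7^2 (b=7); 7→8: 8^2 = 64; 64−1 = 63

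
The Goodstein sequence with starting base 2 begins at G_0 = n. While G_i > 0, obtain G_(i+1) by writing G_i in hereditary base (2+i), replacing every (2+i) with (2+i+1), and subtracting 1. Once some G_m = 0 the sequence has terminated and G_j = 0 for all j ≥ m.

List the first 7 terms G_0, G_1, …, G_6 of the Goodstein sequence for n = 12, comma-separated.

12 —HB2→ 2^(2 + 1) + 2^2 —bump→ 3^(3 + 1) + 3^3 = 108 —(−1)→ 107
107 —HB3→ 3^(3 + 1) + 2·3^2 + 2·3 + 2 —bump→ 4^(4 + 1) + 2·4^2 + 2·4 + 2 = 1066 —(−1)→ 1065
1065 —HB4→ 4^(4 + 1) + 2·4^2 + 2·4 + 1 —bump→ 5^(5 + 1) + 2·5^2 + 2·5 + 1 = 15686 —(−1)→ 15685
15685 —HB5→ 5^(5 + 1) + 2·5^2 + 2·5 —bump→ 6^(6 + 1) + 2·6^2 + 2·6 = 280020 —(−1)→ 280019
280019 —HB6→ 6^(6 + 1) + 2·6^2 + 6 + 5 —bump→ 7^(7 + 1) + 2·7^2 + 7 + 5 = 5764911 —(−1)→ 5764910
5764910 —HB7→ 7^(7 + 1) + 2·7^2 + 7 + 4 —bump→ 8^(8 + 1) + 2·8^2 + 8 + 4 = 134217868 —(−1)→ 134217867

12, 107, 1065, 15685, 280019, 5764910, 134217867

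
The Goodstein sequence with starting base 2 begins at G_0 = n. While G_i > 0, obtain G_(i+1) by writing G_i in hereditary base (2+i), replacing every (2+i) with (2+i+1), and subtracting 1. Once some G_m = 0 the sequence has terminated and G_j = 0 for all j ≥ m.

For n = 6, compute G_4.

[0] 6 ≡ 2^2 + 2 (base 2). Lift 3: 30. −1: 29.
[1] 29 ≡ 3^3 + 2 (base 3). Lift 4: 258. −1: 257.
[2] 257 ≡ 4^4 + 1 (base 4). Lift 5: 3126. −1: 3125.
[3] 3125 ≡ 5^5 (base 5). Lift 6: 46656. −1: 46655.
[4] 46655 ≡ 5·6^5 + 5·6^4 + 5·6^3 + 5·6^2 + 5·6 + 5 (base 6). Lift 7: 98040. −1: 98039.

46655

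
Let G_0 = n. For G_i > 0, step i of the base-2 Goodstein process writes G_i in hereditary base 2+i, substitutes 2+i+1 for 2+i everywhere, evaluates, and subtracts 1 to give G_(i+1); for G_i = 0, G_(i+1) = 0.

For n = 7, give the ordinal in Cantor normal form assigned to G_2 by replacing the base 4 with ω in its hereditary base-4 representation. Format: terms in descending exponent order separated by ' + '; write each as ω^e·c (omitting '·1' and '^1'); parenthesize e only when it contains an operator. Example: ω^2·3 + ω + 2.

ω^ω + 3

(0) 7|_2 = 2^2 + 2 + 1 ↦ 3^3 + 3 + 1|_3 = 31 ⇒ 30
(1) 30|_3 = 3^3 + 3 ↦ 4^4 + 4|_4 = 260 ⇒ 259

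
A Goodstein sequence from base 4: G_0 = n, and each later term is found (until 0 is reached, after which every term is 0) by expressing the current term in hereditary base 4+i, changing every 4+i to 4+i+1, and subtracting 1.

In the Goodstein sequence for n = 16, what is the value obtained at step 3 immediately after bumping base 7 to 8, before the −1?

16 —HB4→ 4^2 —bump→ 5^2 = 25 —(−1)→ 24
24 —HB5→ 4·5 + 4 —bump→ 4·6 + 4 = 28 —(−1)→ 27
27 —HB6→ 4·6 + 3 —bump→ 4·7 + 3 = 31 —(−1)→ 30

34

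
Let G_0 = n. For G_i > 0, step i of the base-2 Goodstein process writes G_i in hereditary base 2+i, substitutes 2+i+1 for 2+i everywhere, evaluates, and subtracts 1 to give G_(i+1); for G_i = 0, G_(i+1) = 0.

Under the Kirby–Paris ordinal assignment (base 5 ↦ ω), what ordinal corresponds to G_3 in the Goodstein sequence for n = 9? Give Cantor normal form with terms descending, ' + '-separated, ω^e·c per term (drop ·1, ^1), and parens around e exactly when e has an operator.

9 —HB2→ 2^(2 + 1) + 1 —bump→ 3^(3 + 1) + 1 = 82 —(−1)→ 81
81 —HB3→ 3^(3 + 1) —bump→ 4^(4 + 1) = 1024 —(−1)→ 1023
1023 —HB4→ 3·4^4 + 3·4^3 + 3·4^2 + 3·4 + 3 —bump→ 3·5^5 + 3·5^3 + 3·5^2 + 3·5 + 3 = 9843 —(−1)→ 9842
9842 —HB5→ 3·5^5 + 3·5^3 + 3·5^2 + 3·5 + 2 —bump→ 3·6^6 + 3·6^3 + 3·6^2 + 3·6 + 2 = 140744 —(−1)→ 140743

ω^ω·3 + ω^3·3 + ω^2·3 + ω·3 + 2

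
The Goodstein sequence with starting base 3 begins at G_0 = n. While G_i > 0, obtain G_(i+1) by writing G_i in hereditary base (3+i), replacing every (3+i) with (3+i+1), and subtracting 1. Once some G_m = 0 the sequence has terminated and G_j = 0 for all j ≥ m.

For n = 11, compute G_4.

step 0: 11 = 3^2 + 2; sub 4 for 3: 4^2 + 2; = 18; G_1 = 18−1 = 17
step 1: 17 = 4^2 + 1; sub 5 for 4: 5^2 + 1; = 26; G_2 = 26−1 = 25
step 2: 25 = 5^2; sub 6 for 5: 6^2; = 36; G_3 = 36−1 = 35
step 3: 35 = 5·6 + 5; sub 7 for 6: 5·7 + 5; = 40; G_4 = 40−1 = 39

39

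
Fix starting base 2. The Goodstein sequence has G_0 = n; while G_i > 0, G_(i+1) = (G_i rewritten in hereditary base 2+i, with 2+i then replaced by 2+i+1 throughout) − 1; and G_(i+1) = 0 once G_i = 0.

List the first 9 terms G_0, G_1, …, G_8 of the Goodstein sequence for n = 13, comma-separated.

13, 108, 1279, 16092, 280711, 5765998, 134219479, 3486786855, 100000003325

base 2: 13 = 2^(2 + 1) + 2^2 + 1; at 3: 3^(3 + 1) + 3^3 + 1 = 109; next = 108
base 3: 108 = 3^(3 + 1) + 3^3; at 4: 4^(4 + 1) + 4^4 = 1280; next = 1279
base 4: 1279 = 4^(4 + 1) + 3·4^3 + 3·4^2 + 3·4 + 3; at 5: 5^(5 + 1) + 3·5^3 + 3·5^2 + 3·5 + 3 = 16093; next = 16092
base 5: 16092 = 5^(5 + 1) + 3·5^3 + 3·5^2 + 3·5 + 2; at 6: 6^(6 + 1) + 3·6^3 + 3·6^2 + 3·6 + 2 = 280712; next = 280711
base 6: 280711 = 6^(6 + 1) + 3·6^3 + 3·6^2 + 3·6 + 1; at 7: 7^(7 + 1) + 3·7^3 + 3·7^2 + 3·7 + 1 = 5765999; next = 5765998
base 7: 5765998 = 7^(7 + 1) + 3·7^3 + 3·7^2 + 3·7; at 8: 8^(8 + 1) + 3·8^3 + 3·8^2 + 3·8 = 134219480; next = 134219479
base 8: 134219479 = 8^(8 + 1) + 3·8^3 + 3·8^2 + 2·8 + 7; at 9: 9^(9 + 1) + 3·9^3 + 3·9^2 + 2·9 + 7 = 3486786856; next = 3486786855
base 9: 3486786855 = 9^(9 + 1) + 3·9^3 + 3·9^2 + 2·9 + 6; at 10: 10^(10 + 1) + 3·10^3 + 3·10^2 + 2·10 + 6 = 100000003326; next = 100000003325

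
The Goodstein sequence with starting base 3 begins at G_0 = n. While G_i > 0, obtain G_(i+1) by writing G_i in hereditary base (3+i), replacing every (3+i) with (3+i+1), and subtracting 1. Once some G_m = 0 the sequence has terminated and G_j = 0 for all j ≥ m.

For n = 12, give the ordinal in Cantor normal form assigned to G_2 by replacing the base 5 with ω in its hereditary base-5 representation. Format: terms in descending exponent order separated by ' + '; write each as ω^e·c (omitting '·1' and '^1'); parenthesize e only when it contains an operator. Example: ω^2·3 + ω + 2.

step 0: 12 = 3^2 + 3; sub 4 for 3: 4^2 + 4; = 20; G_1 = 20−1 = 19
step 1: 19 = 4^2 + 3; sub 5 for 4: 5^2 + 3; = 28; G_2 = 28−1 = 27

ω^2 + 2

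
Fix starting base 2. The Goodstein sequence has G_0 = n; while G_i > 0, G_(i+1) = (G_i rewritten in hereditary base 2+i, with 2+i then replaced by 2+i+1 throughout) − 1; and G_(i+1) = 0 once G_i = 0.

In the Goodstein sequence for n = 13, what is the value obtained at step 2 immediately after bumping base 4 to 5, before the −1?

i=0: 13 = 2^(2 + 1) + 2^2 + 1 (b=2); 2→3: 3^(3 + 1) + 3^3 + 1 = 109; 109−1 = 108
i=1: 108 = 3^(3 + 1) + 3^3 (b=3); 3→4: 4^(4 + 1) + 4^4 = 1280; 1280−1 = 1279
i=2: 1279 = 4^(4 + 1) + 3·4^3 + 3·4^2 + 3·4 + 3 (b=4); 4→5: 5^(5 + 1) + 3·5^3 + 3·5^2 + 3·5 + 3 = 16093; 16093−1 = 16092

16093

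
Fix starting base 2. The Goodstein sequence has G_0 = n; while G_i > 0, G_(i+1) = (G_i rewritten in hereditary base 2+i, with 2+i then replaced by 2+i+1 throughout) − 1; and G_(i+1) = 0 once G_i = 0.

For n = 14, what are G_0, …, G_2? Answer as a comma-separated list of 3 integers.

i=0: 14 = 2^(2 + 1) + 2^2 + 2 (b=2); 2→3: 3^(3 + 1) + 3^3 + 3 = 111; 111−1 = 110
i=1: 110 = 3^(3 + 1) + 3^3 + 2 (b=3); 3→4: 4^(4 + 1) + 4^4 + 2 = 1282; 1282−1 = 1281

14, 110, 1281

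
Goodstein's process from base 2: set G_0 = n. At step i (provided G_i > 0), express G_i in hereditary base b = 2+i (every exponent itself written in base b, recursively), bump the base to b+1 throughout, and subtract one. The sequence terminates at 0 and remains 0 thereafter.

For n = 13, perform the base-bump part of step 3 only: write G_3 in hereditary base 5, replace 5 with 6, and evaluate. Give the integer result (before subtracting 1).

280712

G_0 = 13. HB_2(13) = 2^(2 + 1) + 2^2 + 1. Bump = 109. G_1 = 108.
G_1 = 108. HB_3(108) = 3^(3 + 1) + 3^3. Bump = 1280. G_2 = 1279.
G_2 = 1279. HB_4(1279) = 4^(4 + 1) + 3·4^3 + 3·4^2 + 3·4 + 3. Bump = 16093. G_3 = 16092.
G_3 = 16092. HB_5(16092) = 5^(5 + 1) + 3·5^3 + 3·5^2 + 3·5 + 2. Bump = 280712. G_4 = 280711.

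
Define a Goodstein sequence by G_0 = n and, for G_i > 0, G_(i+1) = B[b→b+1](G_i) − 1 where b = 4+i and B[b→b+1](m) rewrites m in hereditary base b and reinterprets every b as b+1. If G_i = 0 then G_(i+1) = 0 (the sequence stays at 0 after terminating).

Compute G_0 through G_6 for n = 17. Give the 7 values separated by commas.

17 —HB4→ 4^2 + 1 —bump→ 5^2 + 1 = 26 —(−1)→ 25
25 —HB5→ 5^2 —bump→ 6^2 = 36 —(−1)→ 35
35 —HB6→ 5·6 + 5 —bump→ 5·7 + 5 = 40 —(−1)→ 39
39 —HB7→ 5·7 + 4 —bump→ 5·8 + 4 = 44 —(−1)→ 43
43 —HB8→ 5·8 + 3 —bump→ 5·9 + 3 = 48 —(−1)→ 47
47 —HB9→ 5·9 + 2 —bump→ 5·10 + 2 = 52 —(−1)→ 51

17, 25, 35, 39, 43, 47, 51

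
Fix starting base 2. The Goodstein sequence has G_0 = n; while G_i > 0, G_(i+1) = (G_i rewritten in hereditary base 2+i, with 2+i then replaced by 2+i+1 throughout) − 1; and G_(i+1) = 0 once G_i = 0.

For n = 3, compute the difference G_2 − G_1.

step 0: 3 = 2 + 1; sub 3 for 2: 3 + 1; = 4; G_1 = 4−1 = 3
step 1: 3 = 3; sub 4 for 3: 4; = 4; G_2 = 4−1 = 3

0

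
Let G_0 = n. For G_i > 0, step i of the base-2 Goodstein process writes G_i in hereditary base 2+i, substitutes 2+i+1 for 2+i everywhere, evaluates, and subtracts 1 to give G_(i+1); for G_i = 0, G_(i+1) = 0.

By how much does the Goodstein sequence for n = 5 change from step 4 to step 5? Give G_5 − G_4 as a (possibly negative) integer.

base 2: 5 = 2^2 + 1; at 3: 3^3 + 1 = 28; next = 27
base 3: 27 = 3^3; at 4: 4^4 = 256; next = 255
base 4: 255 = 3·4^3 + 3·4^2 + 3·4 + 3; at 5: 3·5^3 + 3·5^2 + 3·5 + 3 = 468; next = 467
base 5: 467 = 3·5^3 + 3·5^2 + 3·5 + 2; at 6: 3·6^3 + 3·6^2 + 3·6 + 2 = 776; next = 775
base 6: 775 = 3·6^3 + 3·6^2 + 3·6 + 1; at 7: 3·7^3 + 3·7^2 + 3·7 + 1 = 1198; next = 1197

422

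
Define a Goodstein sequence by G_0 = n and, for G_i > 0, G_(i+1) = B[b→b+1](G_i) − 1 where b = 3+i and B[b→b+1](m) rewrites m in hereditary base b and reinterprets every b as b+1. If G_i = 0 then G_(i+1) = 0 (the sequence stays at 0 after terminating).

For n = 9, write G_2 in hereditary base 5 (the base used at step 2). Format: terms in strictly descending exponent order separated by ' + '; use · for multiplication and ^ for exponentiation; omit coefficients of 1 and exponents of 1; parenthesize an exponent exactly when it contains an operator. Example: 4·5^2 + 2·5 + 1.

3·5 + 2

9 —HB3→ 3^2 —bump→ 4^2 = 16 —(−1)→ 15
15 —HB4→ 3·4 + 3 —bump→ 3·5 + 3 = 18 —(−1)→ 17
17 —HB5→ 3·5 + 2 —bump→ 3·6 + 2 = 20 —(−1)→ 19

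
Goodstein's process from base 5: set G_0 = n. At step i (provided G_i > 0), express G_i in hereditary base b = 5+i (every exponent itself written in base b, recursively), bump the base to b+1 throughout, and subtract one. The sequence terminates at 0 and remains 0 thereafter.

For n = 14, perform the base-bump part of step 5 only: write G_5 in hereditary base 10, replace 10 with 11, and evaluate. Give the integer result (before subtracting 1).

G_0=14  [base 5] 2·5 + 4  →[5↦6]→  2·6 + 4 = 16  −1 ⇒ G_1=15
G_1=15  [base 6] 2·6 + 3  →[6↦7]→  2·7 + 3 = 17  −1 ⇒ G_2=16
G_2=16  [base 7] 2·7 + 2  →[7↦8]→  2·8 + 2 = 18  −1 ⇒ G_3=17
G_3=17  [base 8] 2·8 + 1  →[8↦9]→  2·9 + 1 = 19  −1 ⇒ G_4=18
G_4=18  [base 9] 2·9  →[9↦10]→  2·10 = 20  −1 ⇒ G_5=19
G_5=19  [base 10] 10 + 9  →[10↦11]→  11 + 9 = 20  −1 ⇒ G_6=19

20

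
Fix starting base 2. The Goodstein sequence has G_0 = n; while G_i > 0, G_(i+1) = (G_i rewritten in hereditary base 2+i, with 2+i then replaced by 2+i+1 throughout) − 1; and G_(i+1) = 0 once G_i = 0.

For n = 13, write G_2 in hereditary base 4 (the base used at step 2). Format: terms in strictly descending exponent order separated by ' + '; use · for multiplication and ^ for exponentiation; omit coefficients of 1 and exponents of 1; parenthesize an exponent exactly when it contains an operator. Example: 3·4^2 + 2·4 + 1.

4^(4 + 1) + 3·4^3 + 3·4^2 + 3·4 + 3

G_0 = 13. HB_2(13) = 2^(2 + 1) + 2^2 + 1. Bump = 109. G_1 = 108.
G_1 = 108. HB_3(108) = 3^(3 + 1) + 3^3. Bump = 1280. G_2 = 1279.
G_2 = 1279. HB_4(1279) = 4^(4 + 1) + 3·4^3 + 3·4^2 + 3·4 + 3. Bump = 16093. G_3 = 16092.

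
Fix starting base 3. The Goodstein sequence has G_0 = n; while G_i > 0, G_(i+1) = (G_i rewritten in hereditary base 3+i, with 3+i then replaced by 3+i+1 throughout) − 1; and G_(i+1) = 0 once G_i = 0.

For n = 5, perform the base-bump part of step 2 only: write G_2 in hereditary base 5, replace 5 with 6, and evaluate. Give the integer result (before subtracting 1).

i=0: 5 = 3 + 2 (b=3); 3→4: 4 + 2 = 6; 6−1 = 5
i=1: 5 = 4 + 1 (b=4); 4→5: 5 + 1 = 6; 6−1 = 5
i=2: 5 = 5 (b=5); 5→6: 6 = 6; 6−1 = 5

6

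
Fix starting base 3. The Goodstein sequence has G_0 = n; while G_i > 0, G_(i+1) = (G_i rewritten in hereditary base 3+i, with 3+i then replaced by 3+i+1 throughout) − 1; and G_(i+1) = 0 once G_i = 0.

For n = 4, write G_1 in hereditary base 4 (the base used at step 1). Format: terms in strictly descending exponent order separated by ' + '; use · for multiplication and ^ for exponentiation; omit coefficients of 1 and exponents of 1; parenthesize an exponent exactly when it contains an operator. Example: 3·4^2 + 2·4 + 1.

4

(0) 4|_3 = 3 + 1 ↦ 4 + 1|_4 = 5 ⇒ 4
(1) 4|_4 = 4 ↦ 5|_5 = 5 ⇒ 4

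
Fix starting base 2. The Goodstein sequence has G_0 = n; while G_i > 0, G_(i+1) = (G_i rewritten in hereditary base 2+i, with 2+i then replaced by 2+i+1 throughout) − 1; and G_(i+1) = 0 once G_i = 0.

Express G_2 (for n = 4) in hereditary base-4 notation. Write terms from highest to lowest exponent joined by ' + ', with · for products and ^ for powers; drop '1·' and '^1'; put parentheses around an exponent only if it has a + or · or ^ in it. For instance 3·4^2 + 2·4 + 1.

2·4^2 + 2·4 + 1

[0] 4 ≡ 2^2 (base 2). Lift 3: 27. −1: 26.
[1] 26 ≡ 2·3^2 + 2·3 + 2 (base 3). Lift 4: 42. −1: 41.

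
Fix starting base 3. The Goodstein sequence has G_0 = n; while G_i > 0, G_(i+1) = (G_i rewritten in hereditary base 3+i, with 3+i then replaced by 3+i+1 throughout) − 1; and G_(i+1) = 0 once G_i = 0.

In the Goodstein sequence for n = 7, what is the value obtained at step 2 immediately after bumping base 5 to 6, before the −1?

G_0=7  [base 3] 2·3 + 1  →[3↦4]→  2·4 + 1 = 9  −1 ⇒ G_1=8
G_1=8  [base 4] 2·4  →[4↦5]→  2·5 = 10  −1 ⇒ G_2=9
G_2=9  [base 5] 5 + 4  →[5↦6]→  6 + 4 = 10  −1 ⇒ G_3=9

10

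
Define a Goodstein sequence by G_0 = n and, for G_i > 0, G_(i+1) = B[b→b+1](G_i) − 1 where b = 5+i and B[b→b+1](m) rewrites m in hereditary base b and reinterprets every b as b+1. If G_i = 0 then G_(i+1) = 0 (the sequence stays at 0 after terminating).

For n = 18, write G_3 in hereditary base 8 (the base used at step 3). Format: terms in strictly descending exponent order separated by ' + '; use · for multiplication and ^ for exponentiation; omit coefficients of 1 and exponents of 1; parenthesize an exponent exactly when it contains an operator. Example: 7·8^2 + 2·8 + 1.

base 5: 18 = 3·5 + 3; at 6: 3·6 + 3 = 21; next = 20
base 6: 20 = 3·6 + 2; at 7: 3·7 + 2 = 23; next = 22
base 7: 22 = 3·7 + 1; at 8: 3·8 + 1 = 25; next = 24
base 8: 24 = 3·8; at 9: 3·9 = 27; next = 26

3·8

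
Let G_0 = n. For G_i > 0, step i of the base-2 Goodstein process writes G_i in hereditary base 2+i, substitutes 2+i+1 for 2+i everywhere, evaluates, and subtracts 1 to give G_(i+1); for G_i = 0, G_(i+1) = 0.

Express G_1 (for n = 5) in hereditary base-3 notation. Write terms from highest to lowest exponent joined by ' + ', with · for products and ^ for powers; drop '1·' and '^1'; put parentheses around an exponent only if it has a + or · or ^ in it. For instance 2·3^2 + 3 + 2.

G_0=5  [base 2] 2^2 + 1  →[2↦3]→  3^3 + 1 = 28  −1 ⇒ G_1=27
G_1=27  [base 3] 3^3  →[3↦4]→  4^4 = 256  −1 ⇒ G_2=255

3^3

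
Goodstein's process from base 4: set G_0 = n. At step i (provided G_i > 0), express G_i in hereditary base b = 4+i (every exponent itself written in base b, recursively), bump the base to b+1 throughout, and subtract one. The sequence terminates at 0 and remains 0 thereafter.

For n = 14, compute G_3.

20

i=0: 14 = 3·4 + 2 (b=4); 4→5: 3·5 + 2 = 17; 17−1 = 16
i=1: 16 = 3·5 + 1 (b=5); 5→6: 3·6 + 1 = 19; 19−1 = 18
i=2: 18 = 3·6 (b=6); 6→7: 3·7 = 21; 21−1 = 20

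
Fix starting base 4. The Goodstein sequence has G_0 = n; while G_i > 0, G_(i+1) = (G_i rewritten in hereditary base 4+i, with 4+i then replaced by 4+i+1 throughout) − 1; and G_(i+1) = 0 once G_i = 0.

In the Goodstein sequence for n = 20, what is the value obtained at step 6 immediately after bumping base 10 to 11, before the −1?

108

G_0=20  [base 4] 4^2 + 4  →[4↦5]→  5^2 + 5 = 30  −1 ⇒ G_1=29
G_1=29  [base 5] 5^2 + 4  →[5↦6]→  6^2 + 4 = 40  −1 ⇒ G_2=39
G_2=39  [base 6] 6^2 + 3  →[6↦7]→  7^2 + 3 = 52  −1 ⇒ G_3=51
G_3=51  [base 7] 7^2 + 2  →[7↦8]→  8^2 + 2 = 66  −1 ⇒ G_4=65
G_4=65  [base 8] 8^2 + 1  →[8↦9]→  9^2 + 1 = 82  −1 ⇒ G_5=81
G_5=81  [base 9] 9^2  →[9↦10]→  10^2 = 100  −1 ⇒ G_6=99
G_6=99  [base 10] 9·10 + 9  →[10↦11]→  9·11 + 9 = 108  −1 ⇒ G_7=107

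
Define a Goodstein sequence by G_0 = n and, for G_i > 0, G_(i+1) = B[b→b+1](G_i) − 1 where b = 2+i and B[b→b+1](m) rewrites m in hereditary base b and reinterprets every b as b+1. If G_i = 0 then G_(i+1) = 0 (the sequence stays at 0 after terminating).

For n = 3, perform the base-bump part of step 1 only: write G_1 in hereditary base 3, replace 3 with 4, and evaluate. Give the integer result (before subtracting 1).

(0) 3|_2 = 2 + 1 ↦ 3 + 1|_3 = 4 ⇒ 3
(1) 3|_3 = 3 ↦ 4|_4 = 4 ⇒ 3

4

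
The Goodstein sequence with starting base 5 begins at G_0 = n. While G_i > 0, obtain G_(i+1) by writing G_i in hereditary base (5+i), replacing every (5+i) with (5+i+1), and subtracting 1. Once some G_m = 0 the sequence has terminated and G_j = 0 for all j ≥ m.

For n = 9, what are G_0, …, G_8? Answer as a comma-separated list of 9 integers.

9, 9, 9, 9, 9, 9, 8, 7, 6

G_0=9  [base 5] 5 + 4  →[5↦6]→  6 + 4 = 10  −1 ⇒ G_1=9
G_1=9  [base 6] 6 + 3  →[6↦7]→  7 + 3 = 10  −1 ⇒ G_2=9
G_2=9  [base 7] 7 + 2  →[7↦8]→  8 + 2 = 10  −1 ⇒ G_3=9
G_3=9  [base 8] 8 + 1  →[8↦9]→  9 + 1 = 10  −1 ⇒ G_4=9
G_4=9  [base 9] 9  →[9↦10]→  10 = 10  −1 ⇒ G_5=9
G_5=9  [base 10] 9  →[10↦11]→  9 = 9  −1 ⇒ G_6=8
G_6=8  [base 11] 8  →[11↦12]→  8 = 8  −1 ⇒ G_7=7
G_7=7  [base 12] 7  →[12↦13]→  7 = 7  −1 ⇒ G_8=6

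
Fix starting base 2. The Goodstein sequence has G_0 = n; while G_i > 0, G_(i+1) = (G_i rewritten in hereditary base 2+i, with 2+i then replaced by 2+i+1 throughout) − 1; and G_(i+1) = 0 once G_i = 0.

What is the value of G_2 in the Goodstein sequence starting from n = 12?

1065

step 0: 12 = 2^(2 + 1) + 2^2; sub 3 for 2: 3^(3 + 1) + 3^3; = 108; G_1 = 108−1 = 107
step 1: 107 = 3^(3 + 1) + 2·3^2 + 2·3 + 2; sub 4 for 3: 4^(4 + 1) + 2·4^2 + 2·4 + 2; = 1066; G_2 = 1066−1 = 1065
step 2: 1065 = 4^(4 + 1) + 2·4^2 + 2·4 + 1; sub 5 for 4: 5^(5 + 1) + 2·5^2 + 2·5 + 1; = 15686; G_3 = 15686−1 = 15685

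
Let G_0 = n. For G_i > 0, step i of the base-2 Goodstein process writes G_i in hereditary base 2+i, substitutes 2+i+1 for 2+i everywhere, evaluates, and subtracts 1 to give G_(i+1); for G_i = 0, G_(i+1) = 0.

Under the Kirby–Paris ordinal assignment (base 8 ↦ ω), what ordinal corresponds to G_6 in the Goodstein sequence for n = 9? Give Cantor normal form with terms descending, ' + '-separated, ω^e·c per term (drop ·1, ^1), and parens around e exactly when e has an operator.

ω^ω·3 + ω^3·3 + ω^2·3 + ω·2 + 7

[0] 9 ≡ 2^(2 + 1) + 1 (base 2). Lift 3: 82. −1: 81.
[1] 81 ≡ 3^(3 + 1) (base 3). Lift 4: 1024. −1: 1023.
[2] 1023 ≡ 3·4^4 + 3·4^3 + 3·4^2 + 3·4 + 3 (base 4). Lift 5: 9843. −1: 9842.
[3] 9842 ≡ 3·5^5 + 3·5^3 + 3·5^2 + 3·5 + 2 (base 5). Lift 6: 140744. −1: 140743.
[4] 140743 ≡ 3·6^6 + 3·6^3 + 3·6^2 + 3·6 + 1 (base 6). Lift 7: 2471827. −1: 2471826.
[5] 2471826 ≡ 3·7^7 + 3·7^3 + 3·7^2 + 3·7 (base 7). Lift 8: 50333400. −1: 50333399.
[6] 50333399 ≡ 3·8^8 + 3·8^3 + 3·8^2 + 2·8 + 7 (base 8). Lift 9: 1162263922. −1: 1162263921.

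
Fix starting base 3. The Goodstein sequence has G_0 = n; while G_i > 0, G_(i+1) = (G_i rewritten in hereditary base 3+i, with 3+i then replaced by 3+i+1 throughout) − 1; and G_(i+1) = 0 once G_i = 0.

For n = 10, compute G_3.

27

G_0=10  [base 3] 3^2 + 1  →[3↦4]→  4^2 + 1 = 17  −1 ⇒ G_1=16
G_1=16  [base 4] 4^2  →[4↦5]→  5^2 = 25  −1 ⇒ G_2=24
G_2=24  [base 5] 4·5 + 4  →[5↦6]→  4·6 + 4 = 28  −1 ⇒ G_3=27
G_3=27  [base 6] 4·6 + 3  →[6↦7]→  4·7 + 3 = 31  −1 ⇒ G_4=30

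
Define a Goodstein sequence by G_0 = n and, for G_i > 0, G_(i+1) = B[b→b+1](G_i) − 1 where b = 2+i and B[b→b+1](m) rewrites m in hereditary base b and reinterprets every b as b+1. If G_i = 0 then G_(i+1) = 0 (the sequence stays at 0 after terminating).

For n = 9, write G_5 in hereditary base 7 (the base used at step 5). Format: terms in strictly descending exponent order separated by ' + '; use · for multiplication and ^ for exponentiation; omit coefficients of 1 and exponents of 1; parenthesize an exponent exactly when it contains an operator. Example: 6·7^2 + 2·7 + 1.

base 2: 9 = 2^(2 + 1) + 1; at 3: 3^(3 + 1) + 1 = 82; next = 81
base 3: 81 = 3^(3 + 1); at 4: 4^(4 + 1) = 1024; next = 1023
base 4: 1023 = 3·4^4 + 3·4^3 + 3·4^2 + 3·4 + 3; at 5: 3·5^5 + 3·5^3 + 3·5^2 + 3·5 + 3 = 9843; next = 9842
base 5: 9842 = 3·5^5 + 3·5^3 + 3·5^2 + 3·5 + 2; at 6: 3·6^6 + 3·6^3 + 3·6^2 + 3·6 + 2 = 140744; next = 140743
base 6: 140743 = 3·6^6 + 3·6^3 + 3·6^2 + 3·6 + 1; at 7: 3·7^7 + 3·7^3 + 3·7^2 + 3·7 + 1 = 2471827; next = 2471826

3·7^7 + 3·7^3 + 3·7^2 + 3·7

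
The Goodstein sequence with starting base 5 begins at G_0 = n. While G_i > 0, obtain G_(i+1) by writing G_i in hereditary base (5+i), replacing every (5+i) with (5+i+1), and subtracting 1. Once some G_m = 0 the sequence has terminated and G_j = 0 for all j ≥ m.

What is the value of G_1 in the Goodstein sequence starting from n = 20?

23

[0] 20 ≡ 4·5 (base 5). Lift 6: 24. −1: 23.
[1] 23 ≡ 3·6 + 5 (base 6). Lift 7: 26. −1: 25.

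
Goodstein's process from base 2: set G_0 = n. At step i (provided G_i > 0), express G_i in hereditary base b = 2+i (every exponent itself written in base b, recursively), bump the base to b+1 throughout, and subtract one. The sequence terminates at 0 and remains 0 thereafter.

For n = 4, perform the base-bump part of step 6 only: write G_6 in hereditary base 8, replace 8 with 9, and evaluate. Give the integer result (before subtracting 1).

base 2: 4 = 2^2; at 3: 3^3 = 27; next = 26
base 3: 26 = 2·3^2 + 2·3 + 2; at 4: 2·4^2 + 2·4 + 2 = 42; next = 41
base 4: 41 = 2·4^2 + 2·4 + 1; at 5: 2·5^2 + 2·5 + 1 = 61; next = 60
base 5: 60 = 2·5^2 + 2·5; at 6: 2·6^2 + 2·6 = 84; next = 83
base 6: 83 = 2·6^2 + 6 + 5; at 7: 2·7^2 + 7 + 5 = 110; next = 109
base 7: 109 = 2·7^2 + 7 + 4; at 8: 2·8^2 + 8 + 4 = 140; next = 139

174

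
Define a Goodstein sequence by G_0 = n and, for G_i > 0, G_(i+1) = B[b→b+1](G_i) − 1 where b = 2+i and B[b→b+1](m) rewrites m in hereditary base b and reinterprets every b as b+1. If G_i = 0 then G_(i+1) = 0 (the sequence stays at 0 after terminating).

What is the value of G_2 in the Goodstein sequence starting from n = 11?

1027

step 0: 11 = 2^(2 + 1) + 2 + 1; sub 3 for 2: 3^(3 + 1) + 3 + 1; = 85; G_1 = 85−1 = 84
step 1: 84 = 3^(3 + 1) + 3; sub 4 for 3: 4^(4 + 1) + 4; = 1028; G_2 = 1028−1 = 1027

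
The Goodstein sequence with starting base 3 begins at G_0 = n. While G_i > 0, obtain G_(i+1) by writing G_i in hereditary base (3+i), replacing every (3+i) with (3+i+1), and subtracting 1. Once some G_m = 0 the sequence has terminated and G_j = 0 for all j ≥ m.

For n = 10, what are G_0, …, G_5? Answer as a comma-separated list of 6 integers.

10, 16, 24, 27, 30, 33

10 —HB3→ 3^2 + 1 —bump→ 4^2 + 1 = 17 —(−1)→ 16
16 —HB4→ 4^2 —bump→ 5^2 = 25 —(−1)→ 24
24 —HB5→ 4·5 + 4 —bump→ 4·6 + 4 = 28 —(−1)→ 27
27 —HB6→ 4·6 + 3 —bump→ 4·7 + 3 = 31 —(−1)→ 30
30 —HB7→ 4·7 + 2 —bump→ 4·8 + 2 = 34 —(−1)→ 33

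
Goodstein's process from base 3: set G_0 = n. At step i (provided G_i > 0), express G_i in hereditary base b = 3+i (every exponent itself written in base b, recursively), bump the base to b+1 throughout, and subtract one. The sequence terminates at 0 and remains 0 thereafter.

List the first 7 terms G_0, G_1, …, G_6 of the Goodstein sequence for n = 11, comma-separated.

11, 17, 25, 35, 39, 43, 47

G_0 = 11. HB_3(11) = 3^2 + 2. Bump = 18. G_1 = 17.
G_1 = 17. HB_4(17) = 4^2 + 1. Bump = 26. G_2 = 25.
G_2 = 25. HB_5(25) = 5^2. Bump = 36. G_3 = 35.
G_3 = 35. HB_6(35) = 5·6 + 5. Bump = 40. G_4 = 39.
G_4 = 39. HB_7(39) = 5·7 + 4. Bump = 44. G_5 = 43.
G_5 = 43. HB_8(43) = 5·8 + 3. Bump = 48. G_6 = 47.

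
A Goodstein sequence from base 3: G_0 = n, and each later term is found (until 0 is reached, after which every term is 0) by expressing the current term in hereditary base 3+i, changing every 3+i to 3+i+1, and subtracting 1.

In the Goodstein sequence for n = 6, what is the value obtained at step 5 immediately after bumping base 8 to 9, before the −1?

G_0=6  [base 3] 2·3  →[3↦4]→  2·4 = 8  −1 ⇒ G_1=7
G_1=7  [base 4] 4 + 3  →[4↦5]→  5 + 3 = 8  −1 ⇒ G_2=7
G_2=7  [base 5] 5 + 2  →[5↦6]→  6 + 2 = 8  −1 ⇒ G_3=7
G_3=7  [base 6] 6 + 1  →[6↦7]→  7 + 1 = 8  −1 ⇒ G_4=7
G_4=7  [base 7] 7  →[7↦8]→  8 = 8  −1 ⇒ G_5=7
G_5=7  [base 8] 7  →[8↦9]→  7 = 7  −1 ⇒ G_6=6

7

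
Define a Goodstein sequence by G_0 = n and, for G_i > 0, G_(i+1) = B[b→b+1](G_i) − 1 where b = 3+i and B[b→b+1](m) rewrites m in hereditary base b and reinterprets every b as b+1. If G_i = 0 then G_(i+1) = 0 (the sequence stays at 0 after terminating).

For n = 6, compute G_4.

7

i=0: 6 = 2·3 (b=3); 3→4: 2·4 = 8; 8−1 = 7
i=1: 7 = 4 + 3 (b=4); 4→5: 5 + 3 = 8; 8−1 = 7
i=2: 7 = 5 + 2 (b=5); 5→6: 6 + 2 = 8; 8−1 = 7
i=3: 7 = 6 + 1 (b=6); 6→7: 7 + 1 = 8; 8−1 = 7
i=4: 7 = 7 (b=7); 7→8: 8 = 8; 8−1 = 7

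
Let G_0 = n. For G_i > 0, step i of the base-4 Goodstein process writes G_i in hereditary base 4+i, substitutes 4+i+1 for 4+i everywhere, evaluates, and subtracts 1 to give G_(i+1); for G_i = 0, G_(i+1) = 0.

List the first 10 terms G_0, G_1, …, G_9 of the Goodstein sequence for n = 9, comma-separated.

9, 10, 11, 11, 11, 11, 11, 11, 11, 10

G_0 = 9. HB_4(9) = 2·4 + 1. Bump = 11. G_1 = 10.
G_1 = 10. HB_5(10) = 2·5. Bump = 12. G_2 = 11.
G_2 = 11. HB_6(11) = 6 + 5. Bump = 12. G_3 = 11.
G_3 = 11. HB_7(11) = 7 + 4. Bump = 12. G_4 = 11.
G_4 = 11. HB_8(11) = 8 + 3. Bump = 12. G_5 = 11.
G_5 = 11. HB_9(11) = 9 + 2. Bump = 12. G_6 = 11.
G_6 = 11. HB_10(11) = 10 + 1. Bump = 12. G_7 = 11.
G_7 = 11. HB_11(11) = 11. Bump = 12. G_8 = 11.
G_8 = 11. HB_12(11) = 11. Bump = 11. G_9 = 10.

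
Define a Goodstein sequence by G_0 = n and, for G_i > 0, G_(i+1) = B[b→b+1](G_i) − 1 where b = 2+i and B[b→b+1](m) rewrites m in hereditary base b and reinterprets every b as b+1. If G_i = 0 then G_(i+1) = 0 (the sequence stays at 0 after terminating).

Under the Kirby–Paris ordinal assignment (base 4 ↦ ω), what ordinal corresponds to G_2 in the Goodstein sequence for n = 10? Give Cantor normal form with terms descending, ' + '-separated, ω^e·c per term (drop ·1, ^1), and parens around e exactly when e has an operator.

10 —HB2→ 2^(2 + 1) + 2 —bump→ 3^(3 + 1) + 3 = 84 —(−1)→ 83
83 —HB3→ 3^(3 + 1) + 2 —bump→ 4^(4 + 1) + 2 = 1026 —(−1)→ 1025
1025 —HB4→ 4^(4 + 1) + 1 —bump→ 5^(5 + 1) + 1 = 15626 —(−1)→ 15625

ω^(ω + 1) + 1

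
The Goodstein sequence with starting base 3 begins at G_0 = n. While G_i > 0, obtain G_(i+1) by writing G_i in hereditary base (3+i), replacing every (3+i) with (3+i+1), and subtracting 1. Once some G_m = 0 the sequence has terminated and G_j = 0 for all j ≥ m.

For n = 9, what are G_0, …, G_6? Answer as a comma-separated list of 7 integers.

9, 15, 17, 19, 21, 23, 24

9 —HB3→ 3^2 —bump→ 4^2 = 16 —(−1)→ 15
15 —HB4→ 3·4 + 3 —bump→ 3·5 + 3 = 18 —(−1)→ 17
17 —HB5→ 3·5 + 2 —bump→ 3·6 + 2 = 20 —(−1)→ 19
19 —HB6→ 3·6 + 1 —bump→ 3·7 + 1 = 22 —(−1)→ 21
21 —HB7→ 3·7 —bump→ 3·8 = 24 —(−1)→ 23
23 —HB8→ 2·8 + 7 —bump→ 2·9 + 7 = 25 —(−1)→ 24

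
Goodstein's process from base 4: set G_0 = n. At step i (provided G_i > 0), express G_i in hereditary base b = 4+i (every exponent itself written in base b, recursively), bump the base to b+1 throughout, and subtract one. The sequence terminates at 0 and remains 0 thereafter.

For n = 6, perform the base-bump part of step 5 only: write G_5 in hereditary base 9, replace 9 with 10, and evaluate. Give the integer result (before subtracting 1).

6 —HB4→ 4 + 2 —bump→ 5 + 2 = 7 —(−1)→ 6
6 —HB5→ 5 + 1 —bump→ 6 + 1 = 7 —(−1)→ 6
6 —HB6→ 6 —bump→ 7 = 7 —(−1)→ 6
6 —HB7→ 6 —bump→ 6 = 6 —(−1)→ 5
5 —HB8→ 5 —bump→ 5 = 5 —(−1)→ 4

4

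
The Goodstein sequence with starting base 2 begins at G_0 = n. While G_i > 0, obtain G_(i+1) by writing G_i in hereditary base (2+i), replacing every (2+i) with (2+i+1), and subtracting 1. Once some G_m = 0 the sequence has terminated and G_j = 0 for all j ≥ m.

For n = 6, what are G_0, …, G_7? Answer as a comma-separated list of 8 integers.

6, 29, 257, 3125, 46655, 98039, 187243, 332147

G_0=6  [base 2] 2^2 + 2  →[2↦3]→  3^3 + 3 = 30  −1 ⇒ G_1=29
G_1=29  [base 3] 3^3 + 2  →[3↦4]→  4^4 + 2 = 258  −1 ⇒ G_2=257
G_2=257  [base 4] 4^4 + 1  →[4↦5]→  5^5 + 1 = 3126  −1 ⇒ G_3=3125
G_3=3125  [base 5] 5^5  →[5↦6]→  6^6 = 46656  −1 ⇒ G_4=46655
G_4=46655  [base 6] 5·6^5 + 5·6^4 + 5·6^3 + 5·6^2 + 5·6 + 5  →[6↦7]→  5·7^5 + 5·7^4 + 5·7^3 + 5·7^2 + 5·7 + 5 = 98040  −1 ⇒ G_5=98039
G_5=98039  [base 7] 5·7^5 + 5·7^4 + 5·7^3 + 5·7^2 + 5·7 + 4  →[7↦8]→  5·8^5 + 5·8^4 + 5·8^3 + 5·8^2 + 5·8 + 4 = 187244  −1 ⇒ G_6=187243
G_6=187243  [base 8] 5·8^5 + 5·8^4 + 5·8^3 + 5·8^2 + 5·8 + 3  →[8↦9]→  5·9^5 + 5·9^4 + 5·9^3 + 5·9^2 + 5·9 + 3 = 332148  −1 ⇒ G_7=332147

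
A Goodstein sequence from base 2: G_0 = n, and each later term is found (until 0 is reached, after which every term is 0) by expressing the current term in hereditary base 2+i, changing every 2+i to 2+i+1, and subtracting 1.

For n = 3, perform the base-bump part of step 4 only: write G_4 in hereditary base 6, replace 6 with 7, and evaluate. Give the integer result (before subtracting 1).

1

G_0=3  [base 2] 2 + 1  →[2↦3]→  3 + 1 = 4  −1 ⇒ G_1=3
G_1=3  [base 3] 3  →[3↦4]→  4 = 4  −1 ⇒ G_2=3
G_2=3  [base 4] 3  →[4↦5]→  3 = 3  −1 ⇒ G_3=2
G_3=2  [base 5] 2  →[5↦6]→  2 = 2  −1 ⇒ G_4=1
G_4=1  [base 6] 1  →[6↦7]→  1 = 1  −1 ⇒ G_5=0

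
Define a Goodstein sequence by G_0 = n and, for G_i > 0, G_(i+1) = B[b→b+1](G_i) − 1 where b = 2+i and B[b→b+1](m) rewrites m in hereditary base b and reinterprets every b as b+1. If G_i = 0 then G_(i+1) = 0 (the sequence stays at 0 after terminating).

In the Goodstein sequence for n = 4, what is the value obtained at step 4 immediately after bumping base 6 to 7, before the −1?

110

4 —HB2→ 2^2 —bump→ 3^3 = 27 —(−1)→ 26
26 —HB3→ 2·3^2 + 2·3 + 2 —bump→ 2·4^2 + 2·4 + 2 = 42 —(−1)→ 41
41 —HB4→ 2·4^2 + 2·4 + 1 —bump→ 2·5^2 + 2·5 + 1 = 61 —(−1)→ 60
60 —HB5→ 2·5^2 + 2·5 —bump→ 2·6^2 + 2·6 = 84 —(−1)→ 83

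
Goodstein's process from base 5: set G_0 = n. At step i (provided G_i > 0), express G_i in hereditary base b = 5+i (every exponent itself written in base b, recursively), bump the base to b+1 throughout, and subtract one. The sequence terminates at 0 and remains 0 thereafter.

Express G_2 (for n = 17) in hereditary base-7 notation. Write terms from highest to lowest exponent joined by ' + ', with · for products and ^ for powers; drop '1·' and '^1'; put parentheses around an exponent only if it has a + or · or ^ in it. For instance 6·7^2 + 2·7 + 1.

G_0 = 17. HB_5(17) = 3·5 + 2. Bump = 20. G_1 = 19.
G_1 = 19. HB_6(19) = 3·6 + 1. Bump = 22. G_2 = 21.
G_2 = 21. HB_7(21) = 3·7. Bump = 24. G_3 = 23.

3·7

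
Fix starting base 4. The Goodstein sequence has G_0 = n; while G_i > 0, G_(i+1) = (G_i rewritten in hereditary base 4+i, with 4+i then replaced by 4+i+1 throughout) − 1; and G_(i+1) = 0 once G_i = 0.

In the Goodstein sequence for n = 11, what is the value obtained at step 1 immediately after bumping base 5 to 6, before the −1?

14

base 4: 11 = 2·4 + 3; at 5: 2·5 + 3 = 13; next = 12
base 5: 12 = 2·5 + 2; at 6: 2·6 + 2 = 14; next = 13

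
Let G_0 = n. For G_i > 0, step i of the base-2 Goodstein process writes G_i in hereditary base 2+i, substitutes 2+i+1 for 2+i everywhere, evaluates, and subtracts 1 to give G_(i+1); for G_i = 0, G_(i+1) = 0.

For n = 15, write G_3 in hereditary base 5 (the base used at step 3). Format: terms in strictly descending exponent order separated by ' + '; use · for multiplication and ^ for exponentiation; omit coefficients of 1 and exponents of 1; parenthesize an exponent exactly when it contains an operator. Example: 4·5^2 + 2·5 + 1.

5^(5 + 1) + 5^5 + 2

step 0: 15 = 2^(2 + 1) + 2^2 + 2 + 1; sub 3 for 2: 3^(3 + 1) + 3^3 + 3 + 1; = 112; G_1 = 112−1 = 111
step 1: 111 = 3^(3 + 1) + 3^3 + 3; sub 4 for 3: 4^(4 + 1) + 4^4 + 4; = 1284; G_2 = 1284−1 = 1283
step 2: 1283 = 4^(4 + 1) + 4^4 + 3; sub 5 for 4: 5^(5 + 1) + 5^5 + 3; = 18753; G_3 = 18753−1 = 18752
step 3: 18752 = 5^(5 + 1) + 5^5 + 2; sub 6 for 5: 6^(6 + 1) + 6^6 + 2; = 326594; G_4 = 326594−1 = 326593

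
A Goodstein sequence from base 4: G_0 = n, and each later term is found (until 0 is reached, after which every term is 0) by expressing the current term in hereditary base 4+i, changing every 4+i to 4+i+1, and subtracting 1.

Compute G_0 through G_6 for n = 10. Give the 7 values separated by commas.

10, 11, 12, 13, 13, 13, 13

G_0 = 10. HB_4(10) = 2·4 + 2. Bump = 12. G_1 = 11.
G_1 = 11. HB_5(11) = 2·5 + 1. Bump = 13. G_2 = 12.
G_2 = 12. HB_6(12) = 2·6. Bump = 14. G_3 = 13.
G_3 = 13. HB_7(13) = 7 + 6. Bump = 14. G_4 = 13.
G_4 = 13. HB_8(13) = 8 + 5. Bump = 14. G_5 = 13.
G_5 = 13. HB_9(13) = 9 + 4. Bump = 14. G_6 = 13.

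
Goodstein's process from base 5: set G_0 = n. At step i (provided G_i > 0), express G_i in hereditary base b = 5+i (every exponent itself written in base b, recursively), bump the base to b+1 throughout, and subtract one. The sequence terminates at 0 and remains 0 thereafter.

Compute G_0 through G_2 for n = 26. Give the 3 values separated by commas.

base 5: 26 = 5^2 + 1; at 6: 6^2 + 1 = 37; next = 36
base 6: 36 = 6^2; at 7: 7^2 = 49; next = 48

26, 36, 48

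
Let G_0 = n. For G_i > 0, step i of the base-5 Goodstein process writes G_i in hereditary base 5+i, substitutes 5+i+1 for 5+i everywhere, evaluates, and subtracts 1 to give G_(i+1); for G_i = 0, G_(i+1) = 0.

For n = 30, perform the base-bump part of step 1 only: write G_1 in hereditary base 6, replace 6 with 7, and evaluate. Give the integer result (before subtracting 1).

i=0: 30 = 5^2 + 5 (b=5); 5→6: 6^2 + 6 = 42; 42−1 = 41
i=1: 41 = 6^2 + 5 (b=6); 6→7: 7^2 + 5 = 54; 54−1 = 53

54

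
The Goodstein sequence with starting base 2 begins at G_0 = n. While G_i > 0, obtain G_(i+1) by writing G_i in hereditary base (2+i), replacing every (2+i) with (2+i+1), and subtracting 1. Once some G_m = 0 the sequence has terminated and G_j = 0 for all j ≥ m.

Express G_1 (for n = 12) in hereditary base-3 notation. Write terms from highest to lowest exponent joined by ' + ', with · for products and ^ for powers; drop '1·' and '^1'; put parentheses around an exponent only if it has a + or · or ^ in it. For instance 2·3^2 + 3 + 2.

12 —HB2→ 2^(2 + 1) + 2^2 —bump→ 3^(3 + 1) + 3^3 = 108 —(−1)→ 107
107 —HB3→ 3^(3 + 1) + 2·3^2 + 2·3 + 2 —bump→ 4^(4 + 1) + 2·4^2 + 2·4 + 2 = 1066 —(−1)→ 1065

3^(3 + 1) + 2·3^2 + 2·3 + 2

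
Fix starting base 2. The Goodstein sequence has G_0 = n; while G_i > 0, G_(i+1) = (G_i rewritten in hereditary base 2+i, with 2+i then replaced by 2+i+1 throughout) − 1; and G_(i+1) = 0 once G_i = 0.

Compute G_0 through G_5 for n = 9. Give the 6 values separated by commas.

base 2: 9 = 2^(2 + 1) + 1; at 3: 3^(3 + 1) + 1 = 82; next = 81
base 3: 81 = 3^(3 + 1); at 4: 4^(4 + 1) = 1024; next = 1023
base 4: 1023 = 3·4^4 + 3·4^3 + 3·4^2 + 3·4 + 3; at 5: 3·5^5 + 3·5^3 + 3·5^2 + 3·5 + 3 = 9843; next = 9842
base 5: 9842 = 3·5^5 + 3·5^3 + 3·5^2 + 3·5 + 2; at 6: 3·6^6 + 3·6^3 + 3·6^2 + 3·6 + 2 = 140744; next = 140743
base 6: 140743 = 3·6^6 + 3·6^3 + 3·6^2 + 3·6 + 1; at 7: 3·7^7 + 3·7^3 + 3·7^2 + 3·7 + 1 = 2471827; next = 2471826

9, 81, 1023, 9842, 140743, 2471826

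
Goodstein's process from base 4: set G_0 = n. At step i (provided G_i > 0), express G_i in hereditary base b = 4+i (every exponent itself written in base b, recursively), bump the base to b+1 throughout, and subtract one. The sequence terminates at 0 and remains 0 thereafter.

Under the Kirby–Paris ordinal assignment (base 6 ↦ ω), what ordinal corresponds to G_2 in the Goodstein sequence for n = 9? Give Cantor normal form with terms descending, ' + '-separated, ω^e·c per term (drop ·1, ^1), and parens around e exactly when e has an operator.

9 —HB4→ 2·4 + 1 —bump→ 2·5 + 1 = 11 —(−1)→ 10
10 —HB5→ 2·5 —bump→ 2·6 = 12 —(−1)→ 11
11 —HB6→ 6 + 5 —bump→ 7 + 5 = 12 —(−1)→ 11

ω + 5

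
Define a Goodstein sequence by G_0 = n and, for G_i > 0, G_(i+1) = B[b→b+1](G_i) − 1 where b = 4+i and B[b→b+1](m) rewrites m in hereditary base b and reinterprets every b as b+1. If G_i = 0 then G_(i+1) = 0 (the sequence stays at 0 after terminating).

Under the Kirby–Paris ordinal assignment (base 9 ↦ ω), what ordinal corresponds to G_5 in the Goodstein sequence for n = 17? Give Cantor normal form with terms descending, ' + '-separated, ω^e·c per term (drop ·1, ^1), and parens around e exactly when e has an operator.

G_0=17  [base 4] 4^2 + 1  →[4↦5]→  5^2 + 1 = 26  −1 ⇒ G_1=25
G_1=25  [base 5] 5^2  →[5↦6]→  6^2 = 36  −1 ⇒ G_2=35
G_2=35  [base 6] 5·6 + 5  →[6↦7]→  5·7 + 5 = 40  −1 ⇒ G_3=39
G_3=39  [base 7] 5·7 + 4  →[7↦8]→  5·8 + 4 = 44  −1 ⇒ G_4=43
G_4=43  [base 8] 5·8 + 3  →[8↦9]→  5·9 + 3 = 48  −1 ⇒ G_5=47
G_5=47  [base 9] 5·9 + 2  →[9↦10]→  5·10 + 2 = 52  −1 ⇒ G_6=51

ω·5 + 2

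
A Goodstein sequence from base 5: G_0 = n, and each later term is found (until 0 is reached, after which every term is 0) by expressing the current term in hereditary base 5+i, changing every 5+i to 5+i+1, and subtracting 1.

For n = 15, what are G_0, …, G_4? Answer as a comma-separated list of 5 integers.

15, 17, 18, 19, 20

[0] 15 ≡ 3·5 (base 5). Lift 6: 18. −1: 17.
[1] 17 ≡ 2·6 + 5 (base 6). Lift 7: 19. −1: 18.
[2] 18 ≡ 2·7 + 4 (base 7). Lift 8: 20. −1: 19.
[3] 19 ≡ 2·8 + 3 (base 8). Lift 9: 21. −1: 20.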